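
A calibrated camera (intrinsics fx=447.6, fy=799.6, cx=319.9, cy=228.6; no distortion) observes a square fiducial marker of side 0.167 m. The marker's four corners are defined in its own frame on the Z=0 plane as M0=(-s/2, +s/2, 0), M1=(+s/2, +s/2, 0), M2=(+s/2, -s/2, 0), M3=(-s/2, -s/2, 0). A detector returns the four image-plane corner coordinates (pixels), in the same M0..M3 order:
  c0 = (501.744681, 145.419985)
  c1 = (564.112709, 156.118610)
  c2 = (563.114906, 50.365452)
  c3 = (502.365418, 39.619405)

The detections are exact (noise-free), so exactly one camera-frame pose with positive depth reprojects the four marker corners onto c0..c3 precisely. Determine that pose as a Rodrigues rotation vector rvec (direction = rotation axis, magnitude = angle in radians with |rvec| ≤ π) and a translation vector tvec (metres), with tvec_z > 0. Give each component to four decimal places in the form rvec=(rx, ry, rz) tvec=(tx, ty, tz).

rvec=(-0.1884, -0.0310, 0.0902) tvec=(0.5691, -0.1966, 1.1961)

Intrinsics K: fx=447.6, fy=799.6, cx=319.9, cy=228.6
Marker side s = 0.167 m; corners in marker frame (Z=0):
  M0 = (-0.0835, +0.0835, 0)
  M1 = (+0.0835, +0.0835, 0)
  M2 = (+0.0835, -0.0835, 0)
  M3 = (-0.0835, -0.0835, 0)
Detected image corners:
  c0 = (501.744681, 145.419985) px
  c1 = (564.112709, 156.118610) px
  c2 = (563.114906, 50.365452) px
  c3 = (502.365418, 39.619405) px
Planar DLT: solve 8×8 A·h = b for H (H[2,2]=1):
  H  [+378.48880 -82.78379 +532.88112]
  H  [+66.03292 +617.97818 +97.19367]
  H  [+0.01865 -0.15750 +1.00000]
B = K⁻¹H; ‖b₁‖=0.836053, ‖b₂‖=0.836053; λ = 2/(‖b₁‖+‖b₂‖) = 1.196097, sign → tz>0 ⇒ λ=+1.196097
r₁ = λ·B[:,0] = (+0.99547,+0.09240,+0.02231); r₂ = λ·B[:,1] = (-0.08658,+0.97827,-0.18838)
r₃ = r₁×r₂ = (-0.03923,+0.18560,+0.98184); SVD([r₁ r₂ r₃]) → R = UVᵀ:
  R  [+0.99547 -0.08658 -0.03923]
  R  [+0.09240 +0.97827 +0.18560]
  R  [+0.02231 -0.18838 +0.98184]
t = (+0.56914, -0.19657, +1.19610) m
tr R = 2.955586; θ = arccos((tr R − 1)/2) = 0.211138 rad = 12.097°
axis k = ((R−Rᵀ)₃₂, (R−Rᵀ)₁₃, (R−Rᵀ)₂₁) / (2 sinθ) = (-0.892248, -0.146812, +0.427014)
rvec = θ·k = (-0.188387, -0.030998, +0.090159)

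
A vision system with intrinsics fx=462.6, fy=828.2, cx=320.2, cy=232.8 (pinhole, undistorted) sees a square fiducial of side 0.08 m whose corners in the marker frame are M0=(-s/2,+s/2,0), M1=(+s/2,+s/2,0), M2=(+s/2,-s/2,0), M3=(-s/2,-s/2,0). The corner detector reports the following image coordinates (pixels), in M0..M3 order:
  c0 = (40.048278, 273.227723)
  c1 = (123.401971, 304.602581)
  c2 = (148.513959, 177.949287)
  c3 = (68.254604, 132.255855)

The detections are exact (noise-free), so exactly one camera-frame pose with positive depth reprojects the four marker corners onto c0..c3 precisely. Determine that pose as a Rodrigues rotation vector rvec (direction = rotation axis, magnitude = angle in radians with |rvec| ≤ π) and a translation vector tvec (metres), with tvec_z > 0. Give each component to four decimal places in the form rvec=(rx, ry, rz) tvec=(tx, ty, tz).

rvec=(0.0995, -0.6798, 0.3274) tvec=(-0.2259, -0.0056, 0.4688)

Intrinsics K: fx=462.6, fy=828.2, cx=320.2, cy=232.8
Marker side s = 0.08 m; corners in marker frame (Z=0):
  M0 = (-0.0400, +0.0400, 0)
  M1 = (+0.0400, +0.0400, 0)
  M2 = (+0.0400, -0.0400, 0)
  M3 = (-0.0400, -0.0400, 0)
Detected image corners:
  c0 = (40.048278, 273.227723) px
  c1 = (123.401971, 304.602581) px
  c2 = (148.513959, 177.949287) px
  c3 = (68.254604, 132.255855) px
Planar DLT: solve 8×8 A·h = b for H (H[2,2]=1):
  H  [+1150.62081 -335.40635 +97.27703]
  H  [+780.90594 +1660.33928 +222.95684]
  H  [+1.34728 -0.03376 +1.00000]
B = K⁻¹H; ‖b₁‖=2.133232, ‖b₂‖=2.133232; λ = 2/(‖b₁‖+‖b₂‖) = 0.468772, sign → tz>0 ⇒ λ=+0.468772
r₁ = λ·B[:,0] = (+0.72882,+0.26447,+0.63157); r₂ = λ·B[:,1] = (-0.32893,+0.94422,-0.01583)
r₃ = r₁×r₂ = (-0.60053,-0.19621,+0.77516); SVD([r₁ r₂ r₃]) → R = UVᵀ:
  R  [+0.72882 -0.32893 -0.60053]
  R  [+0.26447 +0.94422 -0.19621]
  R  [+0.63157 -0.01583 +0.77516]
t = (-0.22590, -0.00557, +0.46877) m
tr R = 2.448199; θ = arccos((tr R − 1)/2) = 0.761068 rad = 43.606°
axis k = ((R−Rᵀ)₃₂, (R−Rᵀ)₁₃, (R−Rᵀ)₂₁) / (2 sinθ) = (+0.130767, -0.893216, +0.430191)
rvec = θ·k = (+0.099523, -0.679798, +0.327405)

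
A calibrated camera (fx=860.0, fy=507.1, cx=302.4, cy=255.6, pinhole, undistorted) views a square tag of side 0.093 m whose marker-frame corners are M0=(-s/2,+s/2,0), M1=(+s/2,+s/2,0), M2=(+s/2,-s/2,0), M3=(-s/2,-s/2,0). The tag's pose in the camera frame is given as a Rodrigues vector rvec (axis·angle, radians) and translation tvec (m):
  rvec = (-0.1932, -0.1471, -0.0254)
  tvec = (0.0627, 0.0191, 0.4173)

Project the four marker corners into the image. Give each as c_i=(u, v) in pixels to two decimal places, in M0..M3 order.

Intrinsics K: fx=860.0, fy=507.1, cx=302.4, cy=255.6
Marker side s = 0.093 m; corners in marker frame (Z=0):
  M0 = (-0.0465, +0.0465, 0)
  M1 = (+0.0465, +0.0465, 0)
  M2 = (+0.0465, -0.0465, 0)
  M3 = (-0.0465, -0.0465, 0)
rvec = (-0.1932, -0.1471, -0.0254), |rvec| = θ = 0.24415 rad = 13.989°
Rodrigues: sinθ=0.24173, 1−cosθ=0.02966; R = I + sinθ·[k]× + (1−cosθ)·[k]×²:
    [+0.98891 +0.03929 -0.14320]
    [-0.01101 +0.98111 +0.19315]
    [+0.14808 -0.18943 +0.97066]
t = (0.0627, 0.0191, 0.4173) m
M0: Pc = R·M0+t = (+0.01854, +0.06523, +0.40161); u = 860.0·(+0.01854)/0.40161 + 302.4 = 342.1068, v = 507.1·(+0.06523)/0.40161 + 255.6 = 337.9691
M1: Pc = R·M1+t = (+0.11051, +0.06421, +0.41538); u = 860.0·(+0.11051)/0.41538 + 302.4 = 531.2033, v = 507.1·(+0.06421)/0.41538 + 255.6 = 333.9882
M2: Pc = R·M2+t = (+0.10686, -0.02703, +0.43299); u = 860.0·(+0.10686)/0.43299 + 302.4 = 514.6373, v = 507.1·(-0.02703)/0.43299 + 255.6 = 223.9398
M3: Pc = R·M3+t = (+0.01489, -0.02601, +0.41922); u = 860.0·(+0.01489)/0.41922 + 302.4 = 332.9428, v = 507.1·(-0.02601)/0.41922 + 255.6 = 224.1382

c0=(342.11, 337.97) c1=(531.20, 333.99) c2=(514.64, 223.94) c3=(332.94, 224.14)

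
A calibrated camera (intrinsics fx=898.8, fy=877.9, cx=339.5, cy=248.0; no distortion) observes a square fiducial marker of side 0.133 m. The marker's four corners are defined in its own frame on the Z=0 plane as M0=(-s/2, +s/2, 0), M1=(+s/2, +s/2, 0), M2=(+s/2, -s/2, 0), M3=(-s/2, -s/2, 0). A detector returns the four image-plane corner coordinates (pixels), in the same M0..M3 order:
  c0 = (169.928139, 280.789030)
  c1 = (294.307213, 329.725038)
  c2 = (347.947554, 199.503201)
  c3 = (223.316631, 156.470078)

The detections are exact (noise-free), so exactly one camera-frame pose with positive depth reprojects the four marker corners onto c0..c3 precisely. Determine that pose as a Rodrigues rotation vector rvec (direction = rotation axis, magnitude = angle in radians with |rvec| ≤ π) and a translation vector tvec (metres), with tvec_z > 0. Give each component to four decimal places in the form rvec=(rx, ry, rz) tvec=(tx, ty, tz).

rvec=(-0.1474, 0.2418, 0.3657) tvec=(-0.0770, -0.0071, 0.8471)

Intrinsics K: fx=898.8, fy=877.9, cx=339.5, cy=248.0
Marker side s = 0.133 m; corners in marker frame (Z=0):
  M0 = (-0.0665, +0.0665, 0)
  M1 = (+0.0665, +0.0665, 0)
  M2 = (+0.0665, -0.0665, 0)
  M3 = (-0.0665, -0.0665, 0)
Detected image corners:
  c0 = (169.928139, 280.789030) px
  c1 = (294.307213, 329.725038) px
  c2 = (347.947554, 199.503201) px
  c3 = (223.316631, 156.470078) px
Planar DLT: solve 8×8 A·h = b for H (H[2,2]=1):
  H  [+856.76247 -432.52325 +257.81303]
  H  [+271.49379 +928.30056 +240.65972]
  H  [-0.30661 -0.11658 +1.00000]
B = K⁻¹H; ‖b₁‖=1.180496, ‖b₂‖=1.180496; λ = 2/(‖b₁‖+‖b₂‖) = 0.847102, sign → tz>0 ⇒ λ=+0.847102
r₁ = λ·B[:,0] = (+0.90559,+0.33534,-0.25973); r₂ = λ·B[:,1] = (-0.37034,+0.92363,-0.09875)
r₃ = r₁×r₂ = (+0.20678,+0.18562,+0.96062); SVD([r₁ r₂ r₃]) → R = UVᵀ:
  R  [+0.90559 -0.37034 +0.20678]
  R  [+0.33534 +0.92363 +0.18562]
  R  [-0.25973 -0.09875 +0.96062]
t = (-0.07699, -0.00708, +0.84710) m
tr R = 2.789838; θ = arccos((tr R − 1)/2) = 0.462547 rad = 26.502°
axis k = ((R−Rᵀ)₃₂, (R−Rᵀ)₁₃, (R−Rᵀ)₂₁) / (2 sinθ) = (-0.318635, +0.522717, +0.790720)
rvec = θ·k = (-0.147383, +0.241781, +0.365745)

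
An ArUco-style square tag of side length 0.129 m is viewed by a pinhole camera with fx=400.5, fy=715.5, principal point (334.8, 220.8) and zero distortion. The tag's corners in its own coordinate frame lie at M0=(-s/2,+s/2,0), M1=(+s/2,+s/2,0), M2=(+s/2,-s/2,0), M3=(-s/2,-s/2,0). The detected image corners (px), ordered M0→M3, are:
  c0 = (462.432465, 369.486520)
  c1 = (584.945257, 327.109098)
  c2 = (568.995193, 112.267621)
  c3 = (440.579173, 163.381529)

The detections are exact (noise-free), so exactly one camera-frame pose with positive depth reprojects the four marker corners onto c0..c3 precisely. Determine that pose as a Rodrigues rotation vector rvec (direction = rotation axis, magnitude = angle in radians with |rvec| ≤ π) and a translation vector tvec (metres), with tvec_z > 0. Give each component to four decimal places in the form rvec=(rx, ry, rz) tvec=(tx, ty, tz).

rvec=(0.1787, 0.0787, -0.2247) tvec=(0.1867, 0.0148, 0.4184)

Intrinsics K: fx=400.5, fy=715.5, cx=334.8, cy=220.8
Marker side s = 0.129 m; corners in marker frame (Z=0):
  M0 = (-0.0645, +0.0645, 0)
  M1 = (+0.0645, +0.0645, 0)
  M2 = (+0.0645, -0.0645, 0)
  M3 = (-0.0645, -0.0645, 0)
Detected image corners:
  c0 = (462.432465, 369.486520) px
  c1 = (584.945257, 327.109098) px
  c2 = (568.995193, 112.267621) px
  c3 = (440.579173, 163.381529) px
Planar DLT: solve 8×8 A·h = b for H (H[2,2]=1):
  H  [+852.19965 +352.47857 +513.53910]
  H  [-418.12243 +1728.25088 +246.12639]
  H  [-0.23297 +0.39983 +1.00000]
B = K⁻¹H; ‖b₁‖=2.389844, ‖b₂‖=2.389844; λ = 2/(‖b₁‖+‖b₂‖) = 0.418437, sign → tz>0 ⇒ λ=+0.418437
r₁ = λ·B[:,0] = (+0.97186,-0.21444,-0.09748); r₂ = λ·B[:,1] = (+0.22841,+0.95908,+0.16731)
r₃ = r₁×r₂ = (+0.05762,-0.18486,+0.98107); SVD([r₁ r₂ r₃]) → R = UVᵀ:
  R  [+0.97186 +0.22841 +0.05762]
  R  [-0.21444 +0.95908 -0.18486]
  R  [-0.09748 +0.16731 +0.98107]
t = (+0.18674, +0.01481, +0.41844) m
tr R = 2.912016; θ = arccos((tr R − 1)/2) = 0.297719 rad = 17.058°
axis k = ((R−Rᵀ)₃₂, (R−Rᵀ)₁₃, (R−Rᵀ)₂₁) / (2 sinθ) = (+0.600275, +0.264371, -0.754837)
rvec = θ·k = (+0.178713, +0.078708, -0.224729)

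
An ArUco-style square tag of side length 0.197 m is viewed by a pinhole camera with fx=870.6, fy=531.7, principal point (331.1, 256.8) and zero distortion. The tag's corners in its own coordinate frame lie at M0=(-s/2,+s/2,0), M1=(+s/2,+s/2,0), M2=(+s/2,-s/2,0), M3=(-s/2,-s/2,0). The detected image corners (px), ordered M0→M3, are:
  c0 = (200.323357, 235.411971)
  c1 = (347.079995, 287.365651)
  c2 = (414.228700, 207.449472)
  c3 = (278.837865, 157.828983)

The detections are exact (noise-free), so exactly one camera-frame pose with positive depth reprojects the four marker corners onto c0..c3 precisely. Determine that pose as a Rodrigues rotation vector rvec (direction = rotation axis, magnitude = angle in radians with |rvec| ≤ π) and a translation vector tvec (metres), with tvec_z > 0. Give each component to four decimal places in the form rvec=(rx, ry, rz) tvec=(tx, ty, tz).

Intrinsics K: fx=870.6, fy=531.7, cx=331.1, cy=256.8
Marker side s = 0.197 m; corners in marker frame (Z=0):
  M0 = (-0.0985, +0.0985, 0)
  M1 = (+0.0985, +0.0985, 0)
  M2 = (+0.0985, -0.0985, 0)
  M3 = (-0.0985, -0.0985, 0)
Detected image corners:
  c0 = (200.323357, 235.411971) px
  c1 = (347.079995, 287.365651) px
  c2 = (414.228700, 207.449472) px
  c3 = (278.837865, 157.828983) px
Planar DLT: solve 8×8 A·h = b for H (H[2,2]=1):
  H  [+741.44549 -482.67440 +312.01779]
  H  [+276.46964 +318.74456 +220.81086]
  H  [+0.08504 -0.36506 +1.00000]
B = K⁻¹H; ‖b₁‖=0.952807, ‖b₂‖=0.952807; λ = 2/(‖b₁‖+‖b₂‖) = 1.049530, sign → tz>0 ⇒ λ=+1.049530
r₁ = λ·B[:,0] = (+0.85989,+0.50262,+0.08925); r₂ = λ·B[:,1] = (-0.43616,+0.81423,-0.38314)
r₃ = r₁×r₂ = (-0.26525,+0.29053,+0.91937); SVD([r₁ r₂ r₃]) → R = UVᵀ:
  R  [+0.85989 -0.43616 -0.26525]
  R  [+0.50262 +0.81423 +0.29053]
  R  [+0.08925 -0.38314 +0.91937]
t = (-0.02300, -0.07104, +1.04953) m
tr R = 2.593479; θ = arccos((tr R − 1)/2) = 0.648916 rad = 37.180°
axis k = ((R−Rᵀ)₃₂, (R−Rᵀ)₁₃, (R−Rᵀ)₂₁) / (2 sinθ) = (-0.557383, -0.293304, +0.776722)
rvec = θ·k = (-0.361694, -0.190329, +0.504027)

rvec=(-0.3617, -0.1903, 0.5040) tvec=(-0.0230, -0.0710, 1.0495)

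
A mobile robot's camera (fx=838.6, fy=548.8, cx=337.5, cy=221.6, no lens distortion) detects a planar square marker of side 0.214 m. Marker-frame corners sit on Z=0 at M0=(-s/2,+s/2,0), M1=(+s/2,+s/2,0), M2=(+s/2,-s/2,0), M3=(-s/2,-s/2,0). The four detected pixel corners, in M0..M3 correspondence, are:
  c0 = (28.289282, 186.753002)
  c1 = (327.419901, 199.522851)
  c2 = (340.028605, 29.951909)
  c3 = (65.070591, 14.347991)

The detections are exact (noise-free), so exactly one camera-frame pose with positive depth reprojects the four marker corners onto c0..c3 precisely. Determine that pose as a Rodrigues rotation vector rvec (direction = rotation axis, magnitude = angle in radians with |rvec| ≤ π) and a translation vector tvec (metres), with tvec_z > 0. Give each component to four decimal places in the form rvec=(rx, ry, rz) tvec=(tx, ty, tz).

rvec=(-0.2431, -0.0763, 0.0536) tvec=(-0.1092, -0.1350, 0.6312)

Intrinsics K: fx=838.6, fy=548.8, cx=337.5, cy=221.6
Marker side s = 0.214 m; corners in marker frame (Z=0):
  M0 = (-0.1070, +0.1070, 0)
  M1 = (+0.1070, +0.1070, 0)
  M2 = (+0.1070, -0.1070, 0)
  M3 = (-0.1070, -0.1070, 0)
Detected image corners:
  c0 = (28.289282, 186.753002) px
  c1 = (327.419901, 199.522851) px
  c2 = (340.028605, 29.951909) px
  c3 = (65.070591, 14.347991) px
Planar DLT: solve 8×8 A·h = b for H (H[2,2]=1):
  H  [+1359.80049 -187.79499 +192.38841]
  H  [+78.33377 +757.58474 +104.21314]
  H  [+0.10932 -0.38411 +1.00000]
B = K⁻¹H; ‖b₁‖=1.584370, ‖b₂‖=1.584370; λ = 2/(‖b₁‖+‖b₂‖) = 0.631166, sign → tz>0 ⇒ λ=+0.631166
r₁ = λ·B[:,0] = (+0.99567,+0.06223,+0.06900); r₂ = λ·B[:,1] = (-0.04377,+0.96918,-0.24244)
r₃ = r₁×r₂ = (-0.08196,+0.23837,+0.96771); SVD([r₁ r₂ r₃]) → R = UVᵀ:
  R  [+0.99567 -0.04377 -0.08196]
  R  [+0.06223 +0.96918 +0.23837]
  R  [+0.06900 -0.24244 +0.96771]
t = (-0.10922, -0.13500, +0.63117) m
tr R = 2.932564; θ = arccos((tr R − 1)/2) = 0.260420 rad = 14.921°
axis k = ((R−Rᵀ)₃₂, (R−Rᵀ)₁₃, (R−Rᵀ)₂₁) / (2 sinθ) = (-0.933648, -0.293141, +0.205838)
rvec = θ·k = (-0.243141, -0.076340, +0.053604)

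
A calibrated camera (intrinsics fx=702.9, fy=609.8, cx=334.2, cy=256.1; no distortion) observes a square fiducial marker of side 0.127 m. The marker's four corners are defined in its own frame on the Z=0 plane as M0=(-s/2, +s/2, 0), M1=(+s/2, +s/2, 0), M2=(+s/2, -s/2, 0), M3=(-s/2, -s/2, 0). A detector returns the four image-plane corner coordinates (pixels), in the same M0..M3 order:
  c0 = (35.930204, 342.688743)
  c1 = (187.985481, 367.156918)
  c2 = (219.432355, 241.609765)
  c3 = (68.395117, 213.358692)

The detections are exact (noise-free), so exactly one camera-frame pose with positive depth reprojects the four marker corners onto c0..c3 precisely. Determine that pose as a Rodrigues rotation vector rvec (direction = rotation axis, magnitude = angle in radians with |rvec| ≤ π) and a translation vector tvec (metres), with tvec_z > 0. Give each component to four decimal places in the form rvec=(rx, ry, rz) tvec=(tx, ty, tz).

Intrinsics K: fx=702.9, fy=609.8, cx=334.2, cy=256.1
Marker side s = 0.127 m; corners in marker frame (Z=0):
  M0 = (-0.0635, +0.0635, 0)
  M1 = (+0.0635, +0.0635, 0)
  M2 = (+0.0635, -0.0635, 0)
  M3 = (-0.0635, -0.0635, 0)
Detected image corners:
  c0 = (35.930204, 342.688743) px
  c1 = (187.985481, 367.156918) px
  c2 = (219.432355, 241.609765) px
  c3 = (68.395117, 213.358692) px
Planar DLT: solve 8×8 A·h = b for H (H[2,2]=1):
  H  [+1223.27105 -252.00395 +129.06737]
  H  [+275.83151 +1002.22484 +291.38575]
  H  [+0.23445 -0.00346 +1.00000]
B = K⁻¹H; ‖b₁‖=1.683253, ‖b₂‖=1.683253; λ = 2/(‖b₁‖+‖b₂‖) = 0.594088, sign → tz>0 ⇒ λ=+0.594088
r₁ = λ·B[:,0] = (+0.96768,+0.21023,+0.13928); r₂ = λ·B[:,1] = (-0.21202,+0.97726,-0.00205)
r₃ = r₁×r₂ = (-0.13655,-0.02754,+0.99025); SVD([r₁ r₂ r₃]) → R = UVᵀ:
  R  [+0.96768 -0.21202 -0.13655]
  R  [+0.21023 +0.97726 -0.02754]
  R  [+0.13928 -0.00205 +0.99025]
t = (-0.17338, +0.03438, +0.59409) m
tr R = 2.935194; θ = arccos((tr R − 1)/2) = 0.255262 rad = 14.625°
axis k = ((R−Rᵀ)₃₂, (R−Rᵀ)₁₃, (R−Rᵀ)₂₁) / (2 sinθ) = (+0.050471, -0.546202, +0.836132)
rvec = θ·k = (+0.012883, -0.139425, +0.213433)

rvec=(0.0129, -0.1394, 0.2134) tvec=(-0.1734, 0.0344, 0.5941)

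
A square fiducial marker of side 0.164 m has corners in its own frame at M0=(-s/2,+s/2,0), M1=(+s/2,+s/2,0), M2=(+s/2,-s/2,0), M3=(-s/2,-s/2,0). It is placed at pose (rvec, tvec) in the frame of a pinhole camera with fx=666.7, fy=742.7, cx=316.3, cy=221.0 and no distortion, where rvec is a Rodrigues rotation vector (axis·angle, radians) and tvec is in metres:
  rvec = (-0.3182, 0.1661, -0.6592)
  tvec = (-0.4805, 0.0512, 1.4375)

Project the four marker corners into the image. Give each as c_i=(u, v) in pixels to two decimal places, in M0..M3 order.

c0=(81.74, 306.86) c1=(141.00, 253.27) c2=(104.78, 189.98) c3=(47.98, 241.89)

Intrinsics K: fx=666.7, fy=742.7, cx=316.3, cy=221.0
Marker side s = 0.164 m; corners in marker frame (Z=0):
  M0 = (-0.0820, +0.0820, 0)
  M1 = (+0.0820, +0.0820, 0)
  M2 = (+0.0820, -0.0820, 0)
  M3 = (-0.0820, -0.0820, 0)
rvec = (-0.3182, 0.1661, -0.6592), |rvec| = θ = 0.75059 rad = 43.006°
Rodrigues: sinθ=0.68207, 1−cosθ=0.26871; R = I + sinθ·[k]× + (1−cosθ)·[k]×²:
    [+0.77958 +0.57381 +0.25098]
    [-0.62423 +0.74445 +0.23693]
    [-0.05089 -0.34138 +0.93855]
t = (-0.4805, 0.0512, 1.4375) m
M0: Pc = R·M0+t = (-0.49737, +0.16343, +1.41368); u = 666.7·(-0.49737)/1.41368 + 316.3 = 81.7360, v = 742.7·(+0.16343)/1.41368 + 221.0 = 306.8614
M1: Pc = R·M1+t = (-0.36952, +0.06106, +1.40533); u = 666.7·(-0.36952)/1.40533 + 316.3 = 140.9964, v = 742.7·(+0.06106)/1.40533 + 221.0 = 253.2681
M2: Pc = R·M2+t = (-0.46363, -0.06103, +1.46132); u = 666.7·(-0.46363)/1.46132 + 316.3 = 104.7787, v = 742.7·(-0.06103)/1.46132 + 221.0 = 189.9814
M3: Pc = R·M3+t = (-0.59148, +0.04134, +1.46967); u = 666.7·(-0.59148)/1.46967 + 316.3 = 47.9815, v = 742.7·(+0.04134)/1.46967 + 221.0 = 241.8925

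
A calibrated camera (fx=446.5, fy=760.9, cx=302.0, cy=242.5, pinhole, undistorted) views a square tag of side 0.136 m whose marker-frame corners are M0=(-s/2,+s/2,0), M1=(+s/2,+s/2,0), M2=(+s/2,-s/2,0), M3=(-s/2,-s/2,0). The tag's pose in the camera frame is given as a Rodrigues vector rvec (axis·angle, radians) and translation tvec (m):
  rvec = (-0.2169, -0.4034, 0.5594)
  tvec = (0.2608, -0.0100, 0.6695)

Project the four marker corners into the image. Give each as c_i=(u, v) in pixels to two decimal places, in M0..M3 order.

Intrinsics K: fx=446.5, fy=760.9, cx=302.0, cy=242.5
Marker side s = 0.136 m; corners in marker frame (Z=0):
  M0 = (-0.0680, +0.0680, 0)
  M1 = (+0.0680, +0.0680, 0)
  M2 = (+0.0680, -0.0680, 0)
  M3 = (-0.0680, -0.0680, 0)
rvec = (-0.2169, -0.4034, 0.5594), |rvec| = θ = 0.72298 rad = 41.424°
Rodrigues: sinθ=0.66162, 1−cosθ=0.25017; R = I + sinθ·[k]× + (1−cosθ)·[k]×²:
    [+0.77235 -0.47005 -0.42723]
    [+0.55380 +0.82772 +0.09049]
    [+0.31109 -0.30649 +0.89960]
t = (0.2608, -0.0100, 0.6695) m
M0: Pc = R·M0+t = (+0.17632, +0.00863, +0.62750); u = 446.5·(+0.17632)/0.62750 + 302.0 = 427.4581, v = 760.9·(+0.00863)/0.62750 + 242.5 = 252.9602
M1: Pc = R·M1+t = (+0.28136, +0.08394, +0.66981); u = 446.5·(+0.28136)/0.66981 + 302.0 = 489.5534, v = 760.9·(+0.08394)/0.66981 + 242.5 = 337.8586
M2: Pc = R·M2+t = (+0.34528, -0.02863, +0.71150); u = 446.5·(+0.34528)/0.71150 + 302.0 = 518.6828, v = 760.9·(-0.02863)/0.71150 + 242.5 = 211.8859
M3: Pc = R·M3+t = (+0.24024, -0.10394, +0.66919); u = 446.5·(+0.24024)/0.66919 + 302.0 = 462.2970, v = 760.9·(-0.10394)/0.66919 + 242.5 = 124.3112

c0=(427.46, 252.96) c1=(489.55, 337.86) c2=(518.68, 211.89) c3=(462.30, 124.31)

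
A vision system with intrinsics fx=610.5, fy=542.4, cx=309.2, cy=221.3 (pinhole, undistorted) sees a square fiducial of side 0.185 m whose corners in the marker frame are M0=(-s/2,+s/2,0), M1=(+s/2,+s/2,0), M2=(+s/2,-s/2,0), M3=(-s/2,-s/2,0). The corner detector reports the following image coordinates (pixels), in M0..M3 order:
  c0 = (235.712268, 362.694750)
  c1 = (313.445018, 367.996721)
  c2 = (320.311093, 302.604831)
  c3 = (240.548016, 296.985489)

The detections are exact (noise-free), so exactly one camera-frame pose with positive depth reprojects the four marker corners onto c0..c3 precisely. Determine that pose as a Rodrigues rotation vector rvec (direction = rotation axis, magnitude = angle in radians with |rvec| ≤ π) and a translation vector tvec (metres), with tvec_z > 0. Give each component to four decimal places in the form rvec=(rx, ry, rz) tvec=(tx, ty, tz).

rvec=(0.2031, -0.0123, 0.0840) tvec=(-0.0743, 0.2947, 1.4309)

Intrinsics K: fx=610.5, fy=542.4, cx=309.2, cy=221.3
Marker side s = 0.185 m; corners in marker frame (Z=0):
  M0 = (-0.0925, +0.0925, 0)
  M1 = (+0.0925, +0.0925, 0)
  M2 = (+0.0925, -0.0925, 0)
  M3 = (-0.0925, -0.0925, 0)
Detected image corners:
  c0 = (235.712268, 362.694750) px
  c1 = (313.445018, 367.996721) px
  c2 = (320.311093, 302.604831) px
  c3 = (240.548016, 296.985489) px
Planar DLT: solve 8×8 A·h = b for H (H[2,2]=1):
  H  [+429.60904 +7.33898 +277.51880]
  H  [+34.31874 +401.03272 +332.99988]
  H  [+0.01447 +0.14044 +1.00000]
B = K⁻¹H; ‖b₁‖=0.698880, ‖b₂‖=0.698880; λ = 2/(‖b₁‖+‖b₂‖) = 1.430861, sign → tz>0 ⇒ λ=+1.430861
r₁ = λ·B[:,0] = (+0.99641,+0.08209,+0.02071); r₂ = λ·B[:,1] = (-0.08458,+0.97594,+0.20095)
r₃ = r₁×r₂ = (-0.00371,-0.20198,+0.97938); SVD([r₁ r₂ r₃]) → R = UVᵀ:
  R  [+0.99641 -0.08458 -0.00371]
  R  [+0.08209 +0.97594 -0.20198]
  R  [+0.02071 +0.20095 +0.97938]
t = (-0.07425, +0.29467, +1.43086) m
tr R = 2.951736; θ = arccos((tr R − 1)/2) = 0.220135 rad = 12.613°
axis k = ((R−Rᵀ)₃₂, (R−Rᵀ)₁₃, (R−Rᵀ)₂₁) / (2 sinθ) = (+0.922628, -0.055918, +0.381616)
rvec = θ·k = (+0.203103, -0.012309, +0.084007)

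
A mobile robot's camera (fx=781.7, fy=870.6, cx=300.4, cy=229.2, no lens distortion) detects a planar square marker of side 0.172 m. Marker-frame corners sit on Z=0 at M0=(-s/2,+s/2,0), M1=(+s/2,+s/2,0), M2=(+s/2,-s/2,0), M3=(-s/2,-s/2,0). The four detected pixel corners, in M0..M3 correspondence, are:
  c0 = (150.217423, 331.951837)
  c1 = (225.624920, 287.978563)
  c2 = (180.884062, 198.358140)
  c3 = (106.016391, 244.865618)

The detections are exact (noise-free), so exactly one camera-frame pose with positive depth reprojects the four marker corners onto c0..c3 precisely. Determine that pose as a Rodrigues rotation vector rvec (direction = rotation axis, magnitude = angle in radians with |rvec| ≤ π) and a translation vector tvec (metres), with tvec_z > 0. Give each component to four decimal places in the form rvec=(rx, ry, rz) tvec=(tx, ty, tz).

rvec=(0.1170, 0.1951, -0.4908) tvec=(-0.2558, 0.0630, 1.4800)

Intrinsics K: fx=781.7, fy=870.6, cx=300.4, cy=229.2
Marker side s = 0.172 m; corners in marker frame (Z=0):
  M0 = (-0.0860, +0.0860, 0)
  M1 = (+0.0860, +0.0860, 0)
  M2 = (+0.0860, -0.0860, 0)
  M3 = (-0.0860, -0.0860, 0)
Detected image corners:
  c0 = (150.217423, 331.951837) px
  c1 = (225.624920, 287.978563) px
  c2 = (180.884062, 198.358140) px
  c3 = (106.016391, 244.865618) px
Planar DLT: solve 8×8 A·h = b for H (H[2,2]=1):
  H  [+412.92906 +265.77099 +165.30273]
  H  [-301.37481 +525.20239 +266.23540]
  H  [-0.14439 +0.04369 +1.00000]
B = K⁻¹H; ‖b₁‖=0.675686, ‖b₂‖=0.675686; λ = 2/(‖b₁‖+‖b₂‖) = 1.479977, sign → tz>0 ⇒ λ=+1.479977
r₁ = λ·B[:,0] = (+0.86391,-0.45606,-0.21369); r₂ = λ·B[:,1] = (+0.47833,+0.87580,+0.06466)
r₃ = r₁×r₂ = (+0.15766,-0.15807,+0.97476); SVD([r₁ r₂ r₃]) → R = UVᵀ:
  R  [+0.86391 +0.47833 +0.15766]
  R  [-0.45606 +0.87580 -0.15807]
  R  [-0.21369 +0.06466 +0.97476]
t = (-0.25578, +0.06296, +1.47998) m
tr R = 2.714465; θ = arccos((tr R − 1)/2) = 0.540926 rad = 30.993°
axis k = ((R−Rᵀ)₃₂, (R−Rᵀ)₁₃, (R−Rᵀ)₂₁) / (2 sinθ) = (+0.216274, +0.360590, -0.907304)
rvec = θ·k = (+0.116988, +0.195052, -0.490784)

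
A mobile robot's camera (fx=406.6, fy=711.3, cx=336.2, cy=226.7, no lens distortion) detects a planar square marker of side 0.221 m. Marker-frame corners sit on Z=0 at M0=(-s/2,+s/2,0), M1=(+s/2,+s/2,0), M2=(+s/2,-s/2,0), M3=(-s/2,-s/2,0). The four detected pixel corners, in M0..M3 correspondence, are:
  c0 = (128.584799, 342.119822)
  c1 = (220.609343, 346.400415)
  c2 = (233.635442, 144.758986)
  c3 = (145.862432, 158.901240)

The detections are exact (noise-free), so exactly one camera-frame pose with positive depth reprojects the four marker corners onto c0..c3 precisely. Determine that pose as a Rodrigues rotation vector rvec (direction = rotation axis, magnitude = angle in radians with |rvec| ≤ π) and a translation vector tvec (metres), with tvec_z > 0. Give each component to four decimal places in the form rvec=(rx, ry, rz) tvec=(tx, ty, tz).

rvec=(-0.2395, 0.3638, 0.0058) tvec=(-0.3074, 0.0207, 0.8014)

Intrinsics K: fx=406.6, fy=711.3, cx=336.2, cy=226.7
Marker side s = 0.221 m; corners in marker frame (Z=0):
  M0 = (-0.1105, +0.1105, 0)
  M1 = (+0.1105, +0.1105, 0)
  M2 = (+0.1105, -0.1105, 0)
  M3 = (-0.1105, -0.1105, 0)
Detected image corners:
  c0 = (128.584799, 342.119822) px
  c1 = (220.609343, 346.400415) px
  c2 = (233.635442, 144.758986) px
  c3 = (145.862432, 158.901240) px
Planar DLT: solve 8×8 A·h = b for H (H[2,2]=1):
  H  [+326.21193 -121.54043 +180.22594]
  H  [-132.92510 +797.19539 +245.10052]
  H  [-0.44059 -0.28825 +1.00000]
B = K⁻¹H; ‖b₁‖=1.247888, ‖b₂‖=1.247888; λ = 2/(‖b₁‖+‖b₂‖) = 0.801354, sign → tz>0 ⇒ λ=+0.801354
r₁ = λ·B[:,0] = (+0.93486,-0.03723,-0.35307); r₂ = λ·B[:,1] = (-0.04854,+0.97174,-0.23099)
r₃ = r₁×r₂ = (+0.35169,+0.23308,+0.90663); SVD([r₁ r₂ r₃]) → R = UVᵀ:
  R  [+0.93486 -0.04854 +0.35169]
  R  [-0.03723 +0.97174 +0.23308]
  R  [-0.35307 -0.23099 +0.90663]
t = (-0.30740, +0.02073, +0.80135) m
tr R = 2.813235; θ = arccos((tr R − 1)/2) = 0.435599 rad = 24.958°
axis k = ((R−Rᵀ)₃₂, (R−Rᵀ)₁₃, (R−Rᵀ)₂₁) / (2 sinθ) = (-0.549912, +0.835115, +0.013409)
rvec = θ·k = (-0.239541, +0.363775, +0.005841)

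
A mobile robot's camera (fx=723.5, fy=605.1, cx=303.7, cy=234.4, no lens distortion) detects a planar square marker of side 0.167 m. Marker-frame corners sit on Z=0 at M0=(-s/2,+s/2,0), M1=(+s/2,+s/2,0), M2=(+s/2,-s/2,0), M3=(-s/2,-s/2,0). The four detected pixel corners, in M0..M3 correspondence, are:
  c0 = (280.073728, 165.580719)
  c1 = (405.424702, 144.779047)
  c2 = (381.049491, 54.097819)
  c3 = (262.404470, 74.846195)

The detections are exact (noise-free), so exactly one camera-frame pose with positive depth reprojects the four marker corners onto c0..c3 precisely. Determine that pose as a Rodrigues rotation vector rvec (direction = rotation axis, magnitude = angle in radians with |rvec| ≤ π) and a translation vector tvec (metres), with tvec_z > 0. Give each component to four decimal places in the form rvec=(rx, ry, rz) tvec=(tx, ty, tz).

rvec=(-0.3075, 0.0962, -0.1757) tvec=(0.0376, -0.2024, 0.9741)

Intrinsics K: fx=723.5, fy=605.1, cx=303.7, cy=234.4
Marker side s = 0.167 m; corners in marker frame (Z=0):
  M0 = (-0.0835, +0.0835, 0)
  M1 = (+0.0835, +0.0835, 0)
  M2 = (+0.0835, -0.0835, 0)
  M3 = (-0.0835, -0.0835, 0)
Detected image corners:
  c0 = (280.073728, 165.580719) px
  c1 = (405.424702, 144.779047) px
  c2 = (381.049491, 54.097819) px
  c3 = (262.404470, 74.846195) px
Planar DLT: solve 8×8 A·h = b for H (H[2,2]=1):
  H  [+707.02462 +20.36839 +331.60752]
  H  [-131.99032 +508.32129 +108.68453]
  H  [-0.06914 -0.31723 +1.00000]
B = K⁻¹H; ‖b₁‖=1.026613, ‖b₂‖=1.026613; λ = 2/(‖b₁‖+‖b₂‖) = 0.974077, sign → tz>0 ⇒ λ=+0.974077
r₁ = λ·B[:,0] = (+0.98017,-0.18639,-0.06735); r₂ = λ·B[:,1] = (+0.15713,+0.93799,-0.30901)
r₃ = r₁×r₂ = (+0.12077,+0.29230,+0.94867); SVD([r₁ r₂ r₃]) → R = UVᵀ:
  R  [+0.98017 +0.15713 +0.12077]
  R  [-0.18639 +0.93799 +0.29230]
  R  [-0.06735 -0.30901 +0.94867]
t = (+0.03757, -0.20237, +0.97408) m
tr R = 2.866824; θ = arccos((tr R − 1)/2) = 0.366988 rad = 21.027°
axis k = ((R−Rᵀ)₃₂, (R−Rᵀ)₁₃, (R−Rᵀ)₂₁) / (2 sinθ) = (-0.837932, +0.262136, -0.478701)
rvec = θ·k = (-0.307511, +0.096201, -0.175678)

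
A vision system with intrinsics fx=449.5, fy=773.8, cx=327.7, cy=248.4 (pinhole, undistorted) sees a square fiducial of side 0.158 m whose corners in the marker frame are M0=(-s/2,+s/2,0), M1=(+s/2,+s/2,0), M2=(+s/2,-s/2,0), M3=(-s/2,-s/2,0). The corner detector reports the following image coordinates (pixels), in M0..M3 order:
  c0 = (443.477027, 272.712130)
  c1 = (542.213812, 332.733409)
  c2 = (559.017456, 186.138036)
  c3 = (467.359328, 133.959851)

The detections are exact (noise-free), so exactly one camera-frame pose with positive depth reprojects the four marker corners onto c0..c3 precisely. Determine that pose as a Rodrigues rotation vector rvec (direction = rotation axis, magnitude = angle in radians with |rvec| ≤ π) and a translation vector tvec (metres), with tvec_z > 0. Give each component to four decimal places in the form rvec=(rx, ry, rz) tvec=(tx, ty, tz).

rvec=(-0.3934, 0.0423, 0.3620) tvec=(0.2847, -0.0191, 0.7307)

Intrinsics K: fx=449.5, fy=773.8, cx=327.7, cy=248.4
Marker side s = 0.158 m; corners in marker frame (Z=0):
  M0 = (-0.0790, +0.0790, 0)
  M1 = (+0.0790, +0.0790, 0)
  M2 = (+0.0790, -0.0790, 0)
  M3 = (-0.0790, -0.0790, 0)
Detected image corners:
  c0 = (443.477027, 272.712130) px
  c1 = (542.213812, 332.733409) px
  c2 = (559.017456, 186.138036) px
  c3 = (467.359328, 133.959851) px
Planar DLT: solve 8×8 A·h = b for H (H[2,2]=1):
  H  [+526.04648 -381.89839 +502.85588]
  H  [+319.30962 +786.38068 +228.21974]
  H  [-0.15025 -0.50273 +1.00000]
B = K⁻¹H; ‖b₁‖=1.368561, ‖b₂‖=1.368561; λ = 2/(‖b₁‖+‖b₂‖) = 0.730695, sign → tz>0 ⇒ λ=+0.730695
r₁ = λ·B[:,0] = (+0.93517,+0.33677,-0.10979); r₂ = λ·B[:,1] = (-0.35300,+0.86050,-0.36734)
r₃ = r₁×r₂ = (-0.02923,+0.38228,+0.92358); SVD([r₁ r₂ r₃]) → R = UVᵀ:
  R  [+0.93517 -0.35300 -0.02923]
  R  [+0.33677 +0.86050 +0.38228]
  R  [-0.10979 -0.36734 +0.92358]
t = (+0.28473, -0.01906, +0.73069) m
tr R = 2.719246; θ = arccos((tr R − 1)/2) = 0.536265 rad = 30.726°
axis k = ((R−Rᵀ)₃₂, (R−Rᵀ)₁₃, (R−Rᵀ)₂₁) / (2 sinθ) = (-0.733583, +0.078831, +0.675013)
rvec = θ·k = (-0.393395, +0.042274, +0.361986)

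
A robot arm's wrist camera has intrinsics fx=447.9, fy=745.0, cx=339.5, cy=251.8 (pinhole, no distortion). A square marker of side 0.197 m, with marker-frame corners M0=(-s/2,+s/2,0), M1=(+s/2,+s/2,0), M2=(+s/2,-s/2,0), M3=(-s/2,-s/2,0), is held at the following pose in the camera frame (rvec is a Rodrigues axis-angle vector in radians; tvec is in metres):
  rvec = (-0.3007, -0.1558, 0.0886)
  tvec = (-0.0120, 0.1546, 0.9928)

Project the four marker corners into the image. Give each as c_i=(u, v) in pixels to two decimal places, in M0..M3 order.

c0=(285.15, 438.15) c1=(375.57, 449.44) c2=(378.92, 303.37) c3=(293.91, 288.77)

Intrinsics K: fx=447.9, fy=745.0, cx=339.5, cy=251.8
Marker side s = 0.197 m; corners in marker frame (Z=0):
  M0 = (-0.0985, +0.0985, 0)
  M1 = (+0.0985, +0.0985, 0)
  M2 = (+0.0985, -0.0985, 0)
  M3 = (-0.0985, -0.0985, 0)
rvec = (-0.3007, -0.1558, 0.0886), |rvec| = θ = 0.35006 rad = 20.057°
Rodrigues: sinθ=0.34296, 1−cosθ=0.06065; R = I + sinθ·[k]× + (1−cosθ)·[k]×²:
    [+0.98410 -0.06362 -0.16582]
    [+0.10999 +0.95136 +0.28776]
    [+0.13945 -0.30143 +0.94324]
t = (-0.0120, 0.1546, 0.9928) m
M0: Pc = R·M0+t = (-0.11520, +0.23748, +0.94937); u = 447.9·(-0.11520)/0.94937 + 339.5 = 285.1503, v = 745.0·(+0.23748)/0.94937 + 251.8 = 438.1538
M1: Pc = R·M1+t = (+0.07867, +0.25914, +0.97685); u = 447.9·(+0.07867)/0.97685 + 339.5 = 375.5706, v = 745.0·(+0.25914)/0.97685 + 251.8 = 449.4379
M2: Pc = R·M2+t = (+0.09120, +0.07172, +1.03623); u = 447.9·(+0.09120)/1.03623 + 339.5 = 378.9205, v = 745.0·(+0.07172)/1.03623 + 251.8 = 303.3666
M3: Pc = R·M3+t = (-0.10267, +0.05006, +1.00875); u = 447.9·(-0.10267)/1.00875 + 339.5 = 293.9141, v = 745.0·(+0.05006)/1.00875 + 251.8 = 288.7687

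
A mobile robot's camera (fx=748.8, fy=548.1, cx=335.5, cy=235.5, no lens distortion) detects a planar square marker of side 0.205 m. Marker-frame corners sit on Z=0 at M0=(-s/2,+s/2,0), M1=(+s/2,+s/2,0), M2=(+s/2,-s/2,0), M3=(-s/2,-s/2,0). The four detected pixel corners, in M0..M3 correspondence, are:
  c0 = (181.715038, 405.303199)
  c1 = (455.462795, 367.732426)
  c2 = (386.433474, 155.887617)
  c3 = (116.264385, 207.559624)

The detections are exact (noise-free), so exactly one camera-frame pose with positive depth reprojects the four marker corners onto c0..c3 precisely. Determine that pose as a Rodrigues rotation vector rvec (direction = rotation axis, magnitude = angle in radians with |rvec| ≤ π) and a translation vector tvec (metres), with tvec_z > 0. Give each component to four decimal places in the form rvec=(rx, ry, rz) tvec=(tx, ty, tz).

Intrinsics K: fx=748.8, fy=548.1, cx=335.5, cy=235.5
Marker side s = 0.205 m; corners in marker frame (Z=0):
  M0 = (-0.1025, +0.1025, 0)
  M1 = (+0.1025, +0.1025, 0)
  M2 = (+0.1025, -0.1025, 0)
  M3 = (-0.1025, -0.1025, 0)
Detected image corners:
  c0 = (181.715038, 405.303199) px
  c1 = (455.462795, 367.732426) px
  c2 = (386.433474, 155.887617) px
  c3 = (116.264385, 207.559624) px
Planar DLT: solve 8×8 A·h = b for H (H[2,2]=1):
  H  [+1232.03763 +332.80131 +280.40344]
  H  [-311.92549 +1002.90893 +285.06769]
  H  [-0.33198 +0.01789 +1.00000]
B = K⁻¹H; ‖b₁‖=1.873728, ‖b₂‖=1.873728; λ = 2/(‖b₁‖+‖b₂‖) = 0.533695, sign → tz>0 ⇒ λ=+0.533695
r₁ = λ·B[:,0] = (+0.95750,-0.22760,-0.17718); r₂ = λ·B[:,1] = (+0.23292,+0.97245,+0.00955)
r₃ = r₁×r₂ = (+0.17012,-0.05041,+0.98413); SVD([r₁ r₂ r₃]) → R = UVᵀ:
  R  [+0.95750 +0.23292 +0.17012]
  R  [-0.22760 +0.97245 -0.05041]
  R  [-0.17718 +0.00955 +0.98413]
t = (-0.03927, +0.04826, +0.53370) m
tr R = 2.914081; θ = arccos((tr R − 1)/2) = 0.294179 rad = 16.855°
axis k = ((R−Rᵀ)₃₂, (R−Rᵀ)₁₃, (R−Rᵀ)₂₁) / (2 sinθ) = (+0.103395, +0.598890, -0.794129)
rvec = θ·k = (+0.030416, +0.176181, -0.233616)

rvec=(0.0304, 0.1762, -0.2336) tvec=(-0.0393, 0.0483, 0.5337)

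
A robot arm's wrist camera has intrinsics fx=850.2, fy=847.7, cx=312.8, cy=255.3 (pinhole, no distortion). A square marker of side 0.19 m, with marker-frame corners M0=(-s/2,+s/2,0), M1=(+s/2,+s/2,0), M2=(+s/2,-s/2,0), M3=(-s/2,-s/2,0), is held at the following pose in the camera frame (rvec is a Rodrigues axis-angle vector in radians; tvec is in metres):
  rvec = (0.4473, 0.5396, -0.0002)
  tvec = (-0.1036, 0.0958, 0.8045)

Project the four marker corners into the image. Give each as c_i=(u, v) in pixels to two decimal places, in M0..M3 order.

c0=(146.43, 417.74) c1=(301.21, 460.37) c2=(273.86, 279.97) c3=(107.36, 254.19)

Intrinsics K: fx=850.2, fy=847.7, cx=312.8, cy=255.3
Marker side s = 0.19 m; corners in marker frame (Z=0):
  M0 = (-0.0950, +0.0950, 0)
  M1 = (+0.0950, +0.0950, 0)
  M2 = (+0.0950, -0.0950, 0)
  M3 = (-0.0950, -0.0950, 0)
rvec = (0.4473, 0.5396, -0.0002), |rvec| = θ = 0.70089 rad = 40.158°
Rodrigues: sinθ=0.64490, 1−cosθ=0.23573; R = I + sinθ·[k]× + (1−cosθ)·[k]×²:
    [+0.86028 +0.11601 +0.49645]
    [+0.11564 +0.90399 -0.41162]
    [-0.49654 +0.41151 +0.76427]
t = (-0.1036, 0.0958, 0.8045) m
M0: Pc = R·M0+t = (-0.17431, +0.17069, +0.89076); u = 850.2·(-0.17431)/0.89076 + 312.8 = 146.4318, v = 847.7·(+0.17069)/0.89076 + 255.3 = 417.7412
M1: Pc = R·M1+t = (-0.01085, +0.19266, +0.79642); u = 850.2·(-0.01085)/0.79642 + 312.8 = 301.2142, v = 847.7·(+0.19266)/0.79642 + 255.3 = 460.3692
M2: Pc = R·M2+t = (-0.03289, +0.02091, +0.71824); u = 850.2·(-0.03289)/0.71824 + 312.8 = 273.8622, v = 847.7·(+0.02091)/0.71824 + 255.3 = 279.9750
M3: Pc = R·M3+t = (-0.19635, -0.00106, +0.81258); u = 850.2·(-0.19635)/0.81258 + 312.8 = 107.3620, v = 847.7·(-0.00106)/0.81258 + 255.3 = 254.1894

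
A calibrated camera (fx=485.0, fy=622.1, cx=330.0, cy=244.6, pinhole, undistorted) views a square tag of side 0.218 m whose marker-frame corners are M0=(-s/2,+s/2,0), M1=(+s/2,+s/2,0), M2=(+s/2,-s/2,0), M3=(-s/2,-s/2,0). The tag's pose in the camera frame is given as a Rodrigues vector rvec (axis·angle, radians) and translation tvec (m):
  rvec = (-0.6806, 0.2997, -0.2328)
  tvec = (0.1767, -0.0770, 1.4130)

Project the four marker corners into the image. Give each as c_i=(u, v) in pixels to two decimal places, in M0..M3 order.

Intrinsics K: fx=485.0, fy=622.1, cx=330.0, cy=244.6
Marker side s = 0.218 m; corners in marker frame (Z=0):
  M0 = (-0.1090, +0.1090, 0)
  M1 = (+0.1090, +0.1090, 0)
  M2 = (+0.1090, -0.1090, 0)
  M3 = (-0.1090, -0.1090, 0)
rvec = (-0.6806, 0.2997, -0.2328), |rvec| = θ = 0.77925 rad = 44.648°
Rodrigues: sinθ=0.70275, 1−cosθ=0.28856; R = I + sinθ·[k]× + (1−cosθ)·[k]×²:
    [+0.93156 +0.11301 +0.34557]
    [-0.30687 +0.75412 +0.58063]
    [-0.19498 -0.64694 +0.73719]
t = (0.1767, -0.0770, 1.4130) m
M0: Pc = R·M0+t = (+0.08748, +0.03865, +1.36374); u = 485.0·(+0.08748)/1.36374 + 330.0 = 361.1108, v = 622.1·(+0.03865)/1.36374 + 244.6 = 262.2305
M1: Pc = R·M1+t = (+0.29056, -0.02825, +1.32123); u = 485.0·(+0.29056)/1.32123 + 330.0 = 436.6589, v = 622.1·(-0.02825)/1.32123 + 244.6 = 231.2985
M2: Pc = R·M2+t = (+0.26592, -0.19265, +1.46226); u = 485.0·(+0.26592)/1.46226 + 330.0 = 418.2003, v = 622.1·(-0.19265)/1.46226 + 244.6 = 162.6402
M3: Pc = R·M3+t = (+0.06284, -0.12575, +1.50477); u = 485.0·(+0.06284)/1.50477 + 330.0 = 350.2542, v = 622.1·(-0.12575)/1.50477 + 244.6 = 192.6126

c0=(361.11, 262.23) c1=(436.66, 231.30) c2=(418.20, 162.64) c3=(350.25, 192.61)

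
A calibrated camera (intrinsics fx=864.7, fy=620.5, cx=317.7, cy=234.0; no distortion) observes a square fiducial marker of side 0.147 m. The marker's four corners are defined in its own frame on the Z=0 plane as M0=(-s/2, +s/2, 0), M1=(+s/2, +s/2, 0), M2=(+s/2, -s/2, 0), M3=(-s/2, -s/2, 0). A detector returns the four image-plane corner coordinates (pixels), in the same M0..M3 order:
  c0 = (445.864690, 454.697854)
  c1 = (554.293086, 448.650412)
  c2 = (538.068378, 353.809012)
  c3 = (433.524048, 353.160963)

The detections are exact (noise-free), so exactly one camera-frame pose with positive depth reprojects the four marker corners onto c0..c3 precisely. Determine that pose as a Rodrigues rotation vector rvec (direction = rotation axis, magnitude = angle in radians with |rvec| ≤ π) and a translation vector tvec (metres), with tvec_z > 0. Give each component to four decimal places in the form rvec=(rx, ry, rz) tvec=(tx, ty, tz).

rvec=(-0.3081, -0.4653, 0.0227) tvec=(0.1967, 0.2595, 0.9619)

Intrinsics K: fx=864.7, fy=620.5, cx=317.7, cy=234.0
Marker side s = 0.147 m; corners in marker frame (Z=0):
  M0 = (-0.0735, +0.0735, 0)
  M1 = (+0.0735, +0.0735, 0)
  M2 = (+0.0735, -0.0735, 0)
  M3 = (-0.0735, -0.0735, 0)
Detected image corners:
  c0 = (445.864690, 454.697854) px
  c1 = (554.293086, 448.650412) px
  c2 = (538.068378, 353.809012) px
  c3 = (433.524048, 353.160963) px
Planar DLT: solve 8×8 A·h = b for H (H[2,2]=1):
  H  [+948.56779 -54.81581 +494.55730]
  H  [+165.47660 +542.71128 +401.41863]
  H  [+0.45537 -0.30921 +1.00000]
B = K⁻¹H; ‖b₁‖=1.039562, ‖b₂‖=1.039562; λ = 2/(‖b₁‖+‖b₂‖) = 0.961944, sign → tz>0 ⇒ λ=+0.961944
r₁ = λ·B[:,0] = (+0.89430,+0.09134,+0.43804); r₂ = λ·B[:,1] = (+0.04830,+0.95352,-0.29744)
r₃ = r₁×r₂ = (-0.44485,+0.28716,+0.84832); SVD([r₁ r₂ r₃]) → R = UVᵀ:
  R  [+0.89430 +0.04830 -0.44485]
  R  [+0.09134 +0.95352 +0.28716]
  R  [+0.43804 -0.29744 +0.84832]
t = (+0.19675, +0.25954, +0.96194) m
tr R = 2.696140; θ = arccos((tr R − 1)/2) = 0.558464 rad = 31.998°
axis k = ((R−Rᵀ)₃₂, (R−Rᵀ)₁₃, (R−Rᵀ)₂₁) / (2 sinθ) = (-0.551626, -0.833102, +0.040612)
rvec = θ·k = (-0.308063, -0.465258, +0.022680)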